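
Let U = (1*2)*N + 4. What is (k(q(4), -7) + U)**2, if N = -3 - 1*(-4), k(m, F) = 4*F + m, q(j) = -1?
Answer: 529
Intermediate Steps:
k(m, F) = m + 4*F
N = 1 (N = -3 + 4 = 1)
U = 6 (U = (1*2)*1 + 4 = 2*1 + 4 = 2 + 4 = 6)
(k(q(4), -7) + U)**2 = ((-1 + 4*(-7)) + 6)**2 = ((-1 - 28) + 6)**2 = (-29 + 6)**2 = (-23)**2 = 529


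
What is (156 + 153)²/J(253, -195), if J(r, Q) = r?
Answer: 95481/253 ≈ 377.40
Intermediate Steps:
(156 + 153)²/J(253, -195) = (156 + 153)²/253 = 309²*(1/253) = 95481*(1/253) = 95481/253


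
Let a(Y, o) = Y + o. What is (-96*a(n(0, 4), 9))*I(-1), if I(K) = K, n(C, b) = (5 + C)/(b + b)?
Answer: 924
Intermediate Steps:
n(C, b) = (5 + C)/(2*b) (n(C, b) = (5 + C)/((2*b)) = (5 + C)*(1/(2*b)) = (5 + C)/(2*b))
(-96*a(n(0, 4), 9))*I(-1) = -96*((½)*(5 + 0)/4 + 9)*(-1) = -96*((½)*(¼)*5 + 9)*(-1) = -96*(5/8 + 9)*(-1) = -96*77/8*(-1) = -924*(-1) = 924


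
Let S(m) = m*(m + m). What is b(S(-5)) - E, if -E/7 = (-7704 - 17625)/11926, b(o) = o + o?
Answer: 1015297/11926 ≈ 85.133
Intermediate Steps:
S(m) = 2*m² (S(m) = m*(2*m) = 2*m²)
b(o) = 2*o
E = 177303/11926 (E = -7*(-7704 - 17625)/11926 = -(-177303)/11926 = -7*(-25329/11926) = 177303/11926 ≈ 14.867)
b(S(-5)) - E = 2*(2*(-5)²) - 1*177303/11926 = 2*(2*25) - 177303/11926 = 2*50 - 177303/11926 = 100 - 177303/11926 = 1015297/11926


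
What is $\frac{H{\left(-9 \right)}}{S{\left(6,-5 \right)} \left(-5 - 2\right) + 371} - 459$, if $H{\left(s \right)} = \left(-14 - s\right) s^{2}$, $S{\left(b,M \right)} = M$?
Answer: $- \frac{186759}{406} \approx -460.0$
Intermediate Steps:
$H{\left(s \right)} = s^{2} \left(-14 - s\right)$
$\frac{H{\left(-9 \right)}}{S{\left(6,-5 \right)} \left(-5 - 2\right) + 371} - 459 = \frac{\left(-9\right)^{2} \left(-14 - -9\right)}{- 5 \left(-5 - 2\right) + 371} - 459 = \frac{81 \left(-14 + 9\right)}{\left(-5\right) \left(-7\right) + 371} - 459 = \frac{81 \left(-5\right)}{35 + 371} - 459 = \frac{1}{406} \left(-405\right) - 459 = - \frac{405}{406} - 459 = - \frac{186759}{406}$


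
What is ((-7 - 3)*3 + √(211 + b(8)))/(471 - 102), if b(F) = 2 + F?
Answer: -10/123 + √221/369 ≈ -0.041013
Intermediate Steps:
((-7 - 3)*3 + √(211 + b(8)))/(471 - 102) = ((-7 - 3)*3 + √(211 + (2 + 8)))/(471 - 102) = (-10*3 + √(211 + 10))/369 = (-30 + √221)*(1/369) = -10/123 + √221/369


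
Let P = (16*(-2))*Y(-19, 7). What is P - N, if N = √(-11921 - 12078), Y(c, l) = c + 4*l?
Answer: -288 - I*√23999 ≈ -288.0 - 154.92*I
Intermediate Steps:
N = I*√23999 (N = √(-23999) = I*√23999 ≈ 154.92*I)
P = -288 (P = (16*(-2))*(-19 + 4*7) = -32*(-19 + 28) = -32*9 = -288)
P - N = -288 - I*√23999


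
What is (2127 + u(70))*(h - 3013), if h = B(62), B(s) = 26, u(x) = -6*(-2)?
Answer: -6389193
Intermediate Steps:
u(x) = 12
h = 26
(2127 + u(70))*(h - 3013) = (2127 + 12)*(26 - 3013) = 2139*(-2987) = -6389193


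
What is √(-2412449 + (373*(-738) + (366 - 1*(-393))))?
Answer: 14*I*√13709 ≈ 1639.2*I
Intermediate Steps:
√(-2412449 + (373*(-738) + (366 - 1*(-393)))) = √(-2412449 + (-275274 + (366 + 393))) = √(-2412449 + (-275274 + 759)) = √(-2412449 - 274515) = √(-2686964) = 14*I*√13709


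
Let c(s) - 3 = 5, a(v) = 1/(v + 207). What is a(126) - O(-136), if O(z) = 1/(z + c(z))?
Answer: 461/42624 ≈ 0.010816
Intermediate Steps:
a(v) = 1/(207 + v)
c(s) = 8 (c(s) = 3 + 5 = 8)
O(z) = 1/(8 + z) (O(z) = 1/(z + 8) = 1/(8 + z))
a(126) - O(-136) = 1/(207 + 126) - 1/(8 - 136) = 1/333 - 1/(-128) = 1/333 - 1*(-1/128) = 1/333 + 1/128 = 461/42624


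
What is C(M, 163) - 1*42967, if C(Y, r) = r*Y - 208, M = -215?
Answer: -78220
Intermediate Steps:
C(Y, r) = -208 + Y*r (C(Y, r) = Y*r - 208 = -208 + Y*r)
C(M, 163) - 1*42967 = (-208 - 215*163) - 1*42967 = (-208 - 35045) - 42967 = -35253 - 42967 = -78220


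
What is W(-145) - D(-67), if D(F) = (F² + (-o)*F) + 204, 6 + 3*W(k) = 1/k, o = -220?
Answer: 4369574/435 ≈ 10045.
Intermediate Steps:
W(k) = -2 + 1/(3*k)
D(F) = 204 + F² + 220*F (D(F) = (F² + (-1*(-220))*F) + 204 = (F² + 220*F) + 204 = 204 + F² + 220*F)
W(-145) - D(-67) = (-2 + (⅓)/(-145)) - (204 + (-67)² + 220*(-67)) = (-2 + (⅓)*(-1/145)) - (204 + 4489 - 14740) = (-2 - 1/435) - 1*(-10047) = -871/435 + 10047 = 4369574/435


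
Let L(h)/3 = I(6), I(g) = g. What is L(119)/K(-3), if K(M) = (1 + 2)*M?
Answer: -2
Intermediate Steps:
K(M) = 3*M
L(h) = 18 (L(h) = 3*6 = 18)
L(119)/K(-3) = 18/((3*(-3))) = 18/(-9) = 18*(-⅑) = -2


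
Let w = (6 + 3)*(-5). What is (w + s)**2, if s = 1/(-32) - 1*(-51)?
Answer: 36481/1024 ≈ 35.626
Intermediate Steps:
w = -45 (w = 9*(-5) = -45)
s = 1631/32 (s = -1/32 + 51 = 1631/32 ≈ 50.969)
(w + s)**2 = (-45 + 1631/32)**2 = (191/32)**2 = 36481/1024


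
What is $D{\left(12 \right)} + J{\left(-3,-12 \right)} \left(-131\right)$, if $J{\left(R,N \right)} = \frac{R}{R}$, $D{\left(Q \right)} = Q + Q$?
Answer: $-107$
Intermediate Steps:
$D{\left(Q \right)} = 2 Q$
$J{\left(R,N \right)} = 1$
$D{\left(12 \right)} + J{\left(-3,-12 \right)} \left(-131\right) = 2 \cdot 12 + 1 \left(-131\right) = 24 - 131 = -107$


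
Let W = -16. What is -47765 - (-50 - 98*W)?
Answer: -49283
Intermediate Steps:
-47765 - (-50 - 98*W) = -47765 - (-50 - 98*(-16)) = -47765 - (-50 + 1568) = -47765 - 1*1518 = -47765 - 1518 = -49283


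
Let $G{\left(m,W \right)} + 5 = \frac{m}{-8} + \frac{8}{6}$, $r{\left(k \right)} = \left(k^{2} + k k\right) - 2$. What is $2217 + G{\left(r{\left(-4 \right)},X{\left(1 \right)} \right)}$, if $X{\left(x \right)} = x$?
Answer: $\frac{26515}{12} \approx 2209.6$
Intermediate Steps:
$r{\left(k \right)} = -2 + 2 k^{2}$ ($r{\left(k \right)} = \left(k^{2} + k^{2}\right) - 2 = 2 k^{2} - 2 = -2 + 2 k^{2}$)
$G{\left(m,W \right)} = - \frac{11}{3} - \frac{m}{8}$ ($G{\left(m,W \right)} = -5 + \left(\frac{m}{-8} + \frac{8}{6}\right) = -5 + \left(m \left(- \frac{1}{8}\right) + 8 \cdot \frac{1}{6}\right) = -5 - \left(- \frac{4}{3} + \frac{m}{8}\right) = - \frac{11}{3} - \frac{m}{8}$)
$2217 + G{\left(r{\left(-4 \right)},X{\left(1 \right)} \right)} = 2217 - \left(\frac{11}{3} + \frac{-2 + 2 \left(-4\right)^{2}}{8}\right) = 2217 - \left(\frac{11}{3} + \frac{-2 + 2 \cdot 16}{8}\right) = 2217 - \left(\frac{11}{3} + \frac{-2 + 32}{8}\right) = 2217 - \frac{89}{12} = \frac{26515}{12}$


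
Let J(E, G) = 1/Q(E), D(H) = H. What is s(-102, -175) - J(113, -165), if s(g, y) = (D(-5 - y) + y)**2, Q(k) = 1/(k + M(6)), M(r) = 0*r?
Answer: -88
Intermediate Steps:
M(r) = 0
Q(k) = 1/k (Q(k) = 1/(k + 0) = 1/k)
J(E, G) = E (J(E, G) = 1/(1/E) = E)
s(g, y) = 25 (s(g, y) = ((-5 - y) + y)**2 = (-5)**2 = 25)
s(-102, -175) - J(113, -165) = 25 - 1*113 = 25 - 113 = -88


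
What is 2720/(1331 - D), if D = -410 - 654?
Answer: 544/479 ≈ 1.1357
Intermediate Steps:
D = -1064
2720/(1331 - D) = 2720/(1331 - 1*(-1064)) = 2720/(1331 + 1064) = 2720/2395 = 2720*(1/2395) = 544/479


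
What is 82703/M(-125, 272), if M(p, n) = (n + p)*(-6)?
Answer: -82703/882 ≈ -93.768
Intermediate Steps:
M(p, n) = -6*n - 6*p
82703/M(-125, 272) = 82703/(-6*272 - 6*(-125)) = 82703/(-1632 + 750) = 82703/(-882) = 82703*(-1/882) = -82703/882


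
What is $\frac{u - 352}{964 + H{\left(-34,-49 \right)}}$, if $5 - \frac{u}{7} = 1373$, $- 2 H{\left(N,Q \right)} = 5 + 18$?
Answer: $- \frac{19856}{1905} \approx -10.423$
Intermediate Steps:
$H{\left(N,Q \right)} = - \frac{23}{2}$ ($H{\left(N,Q \right)} = - \frac{5 + 18}{2} = \left(- \frac{1}{2}\right) 23 = - \frac{23}{2}$)
$u = -9576$ ($u = 35 - 9611 = -9576$)
$\frac{u - 352}{964 + H{\left(-34,-49 \right)}} = \frac{-9576 - 352}{964 - \frac{23}{2}} = - \frac{9928}{\frac{1905}{2}} = \left(-9928\right) \frac{2}{1905} = - \frac{19856}{1905}$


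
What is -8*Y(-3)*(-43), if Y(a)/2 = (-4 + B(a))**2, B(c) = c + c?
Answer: 68800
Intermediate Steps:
B(c) = 2*c
Y(a) = 2*(-4 + 2*a)**2
-8*Y(-3)*(-43) = -64*(-2 - 3)**2*(-43) = -64*(-5)**2*(-43) = -64*25*(-43) = -8*200*(-43) = -1600*(-43) = 68800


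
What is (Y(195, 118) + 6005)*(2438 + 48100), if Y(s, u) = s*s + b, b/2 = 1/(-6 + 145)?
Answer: 309301252536/139 ≈ 2.2252e+9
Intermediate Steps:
b = 2/139 (b = 2/(-6 + 145) = 2/139 ≈ 0.014388)
Y(s, u) = 2/139 + s² (Y(s, u) = s*s + 2/139 = s² + 2/139 = 2/139 + s²)
(Y(195, 118) + 6005)*(2438 + 48100) = ((2/139 + 195²) + 6005)*(2438 + 48100) = ((2/139 + 38025) + 6005)*50538 = (5285477/139 + 6005)*50538 = (6120172/139)*50538 = 309301252536/139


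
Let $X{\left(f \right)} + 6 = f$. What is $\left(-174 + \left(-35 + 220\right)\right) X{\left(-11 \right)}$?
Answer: $-187$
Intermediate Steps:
$X{\left(f \right)} = -6 + f$
$\left(-174 + \left(-35 + 220\right)\right) X{\left(-11 \right)} = \left(-174 + \left(-35 + 220\right)\right) \left(-6 - 11\right) = \left(-174 + 185\right) \left(-17\right) = 11 \left(-17\right) = -187$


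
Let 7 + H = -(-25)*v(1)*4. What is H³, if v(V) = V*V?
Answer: 804357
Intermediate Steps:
v(V) = V²
H = 93 (H = -7 - (-25)*1²*4 = -7 - (-25)*4 = -7 - 5*(-5)*4 = -7 + 25*4 = -7 + 100 = 93)
H³ = 93³ = 804357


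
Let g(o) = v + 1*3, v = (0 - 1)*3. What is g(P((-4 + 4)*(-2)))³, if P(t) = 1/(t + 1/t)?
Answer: 0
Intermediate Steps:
v = -3 (v = -1*3 = -3)
g(o) = 0 (g(o) = -3 + 1*3 = -3 + 3 = 0)
g(P((-4 + 4)*(-2)))³ = 0³ = 0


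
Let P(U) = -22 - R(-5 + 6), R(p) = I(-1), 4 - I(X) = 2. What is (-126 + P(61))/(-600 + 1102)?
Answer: -75/251 ≈ -0.29880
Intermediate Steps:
I(X) = 2 (I(X) = 4 - 1*2 = 4 - 2 = 2)
R(p) = 2
P(U) = -24 (P(U) = -22 - 1*2 = -22 - 2 = -24)
(-126 + P(61))/(-600 + 1102) = (-126 - 24)/(-600 + 1102) = -150/502 = -150*1/502 = -75/251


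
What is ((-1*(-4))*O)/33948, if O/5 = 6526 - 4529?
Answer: 9985/8487 ≈ 1.1765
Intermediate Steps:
O = 9985 (O = 5*(6526 - 4529) = 5*1997 = 9985)
((-1*(-4))*O)/33948 = (-1*(-4)*9985)/33948 = (4*9985)*(1/33948) = 39940*(1/33948) = 9985/8487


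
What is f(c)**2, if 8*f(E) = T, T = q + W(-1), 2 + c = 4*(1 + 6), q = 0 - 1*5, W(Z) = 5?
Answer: 0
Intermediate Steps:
q = -5 (q = 0 - 5 = -5)
c = 26 (c = -2 + 4*(1 + 6) = -2 + 4*7 = -2 + 28 = 26)
T = 0 (T = -5 + 5 = 0)
f(E) = 0 (f(E) = (1/8)*0 = 0)
f(c)**2 = 0**2 = 0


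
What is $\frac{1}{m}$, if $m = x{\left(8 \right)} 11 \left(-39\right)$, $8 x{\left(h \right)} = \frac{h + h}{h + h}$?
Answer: $- \frac{8}{429} \approx -0.018648$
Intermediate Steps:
$x{\left(h \right)} = \frac{1}{8}$ ($x{\left(h \right)} = \frac{\left(h + h\right) \frac{1}{h + h}}{8} = \frac{2 h \frac{1}{2 h}}{8} = \frac{1}{8} \cdot 1 = \frac{1}{8}$)
$m = - \frac{429}{8}$ ($m = \frac{1}{8} \cdot 11 \left(-39\right) = \frac{11}{8} \left(-39\right) = - \frac{429}{8} \approx -53.625$)
$\frac{1}{m} = \frac{1}{- \frac{429}{8}} = - \frac{8}{429}$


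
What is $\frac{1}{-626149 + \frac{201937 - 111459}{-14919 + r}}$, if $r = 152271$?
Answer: $- \frac{68676}{43001363485} \approx -1.5971 \cdot 10^{-6}$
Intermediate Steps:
$\frac{1}{-626149 + \frac{201937 - 111459}{-14919 + r}} = \frac{1}{-626149 + \frac{201937 - 111459}{-14919 + 152271}} = \frac{1}{-626149 + \frac{90478}{137352}} = \frac{1}{-626149 + 90478 \cdot \frac{1}{137352}} = \frac{1}{-626149 + \frac{45239}{68676}} = \frac{1}{- \frac{43001363485}{68676}} = - \frac{68676}{43001363485}$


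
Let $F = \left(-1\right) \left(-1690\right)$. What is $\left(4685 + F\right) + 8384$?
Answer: $14759$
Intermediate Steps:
$F = 1690$
$\left(4685 + F\right) + 8384 = \left(4685 + 1690\right) + 8384 = 6375 + 8384 = 14759$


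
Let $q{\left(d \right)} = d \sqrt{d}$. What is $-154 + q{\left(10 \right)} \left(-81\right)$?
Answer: $-154 - 810 \sqrt{10} \approx -2715.4$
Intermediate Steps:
$q{\left(d \right)} = d^{\frac{3}{2}}$
$-154 + q{\left(10 \right)} \left(-81\right) = -154 + 10^{\frac{3}{2}} \left(-81\right) = -154 + 10 \sqrt{10} \left(-81\right) = -154 - 810 \sqrt{10}$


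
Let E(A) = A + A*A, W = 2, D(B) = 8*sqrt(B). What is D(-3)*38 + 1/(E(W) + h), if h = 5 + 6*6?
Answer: 1/47 + 304*I*sqrt(3) ≈ 0.021277 + 526.54*I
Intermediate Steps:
E(A) = A + A**2
h = 41 (h = 5 + 36 = 41)
D(-3)*38 + 1/(E(W) + h) = (8*sqrt(-3))*38 + 1/(2*(1 + 2) + 41) = (8*(I*sqrt(3)))*38 + 1/(2*3 + 41) = (8*I*sqrt(3))*38 + 1/(6 + 41) = 304*I*sqrt(3) + 1/47 = 1/47 + 304*I*sqrt(3)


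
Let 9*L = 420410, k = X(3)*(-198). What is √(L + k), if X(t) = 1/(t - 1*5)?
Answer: √421301/3 ≈ 216.36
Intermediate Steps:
X(t) = 1/(-5 + t) (X(t) = 1/(t - 5) = 1/(-5 + t))
k = 99 (k = -198/(-5 + 3) = -198/(-2) = -½*(-198) = 99)
L = 420410/9 (L = (⅑)*420410 = 420410/9 ≈ 46712.)
√(L + k) = √(420410/9 + 99) = √(421301/9) = √421301/3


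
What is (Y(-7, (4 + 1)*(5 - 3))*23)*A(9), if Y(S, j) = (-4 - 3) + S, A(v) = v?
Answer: -2898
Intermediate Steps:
Y(S, j) = -7 + S
(Y(-7, (4 + 1)*(5 - 3))*23)*A(9) = ((-7 - 7)*23)*9 = -14*23*9 = -322*9 = -2898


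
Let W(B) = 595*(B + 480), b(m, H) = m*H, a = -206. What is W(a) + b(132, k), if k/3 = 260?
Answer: 265990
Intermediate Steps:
k = 780 (k = 3*260 = 780)
b(m, H) = H*m
W(B) = 285600 + 595*B (W(B) = 595*(480 + B) = 285600 + 595*B)
W(a) + b(132, k) = (285600 + 595*(-206)) + 780*132 = (285600 - 122570) + 102960 = 163030 + 102960 = 265990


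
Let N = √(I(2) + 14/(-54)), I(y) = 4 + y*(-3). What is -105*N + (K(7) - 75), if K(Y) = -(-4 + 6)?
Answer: -77 - 35*I*√183/3 ≈ -77.0 - 157.82*I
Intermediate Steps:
I(y) = 4 - 3*y
K(Y) = -2 (K(Y) = -1*2 = -2)
N = I*√183/9 (N = √((4 - 3*2) + 14/(-54)) = √((4 - 6) + 14*(-1/54)) = √(-2 - 7/27) = √(-61/27) = I*√183/9 ≈ 1.5031*I)
-105*N + (K(7) - 75) = -35*I*√183/3 + (-2 - 75) = -35*I*√183/3 - 77 = -77 - 35*I*√183/3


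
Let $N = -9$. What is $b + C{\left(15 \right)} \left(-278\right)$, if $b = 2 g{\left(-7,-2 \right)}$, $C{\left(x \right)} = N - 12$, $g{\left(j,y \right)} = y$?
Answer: $5834$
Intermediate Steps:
$C{\left(x \right)} = -21$ ($C{\left(x \right)} = -9 - 12 = -21$)
$b = -4$ ($b = 2 \left(-2\right) = -4$)
$b + C{\left(15 \right)} \left(-278\right) = -4 - -5838 = -4 + 5838 = 5834$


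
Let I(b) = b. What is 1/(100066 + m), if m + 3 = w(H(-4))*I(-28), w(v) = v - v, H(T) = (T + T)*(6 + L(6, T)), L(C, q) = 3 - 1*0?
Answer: 1/100063 ≈ 9.9937e-6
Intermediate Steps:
L(C, q) = 3 (L(C, q) = 3 + 0 = 3)
H(T) = 18*T (H(T) = (T + T)*(6 + 3) = (2*T)*9 = 18*T)
w(v) = 0
m = -3 (m = -3 + 0*(-28) = -3 + 0 = -3)
1/(100066 + m) = 1/(100066 - 3) = 1/100063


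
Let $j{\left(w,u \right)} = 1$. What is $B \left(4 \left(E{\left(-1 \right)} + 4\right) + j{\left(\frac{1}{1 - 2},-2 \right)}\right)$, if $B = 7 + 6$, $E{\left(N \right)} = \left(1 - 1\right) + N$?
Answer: $169$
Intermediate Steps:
$E{\left(N \right)} = N$ ($E{\left(N \right)} = 0 + N = N$)
$B = 13$
$B \left(4 \left(E{\left(-1 \right)} + 4\right) + j{\left(\frac{1}{1 - 2},-2 \right)}\right) = 13 \left(4 \left(-1 + 4\right) + 1\right) = 13 \left(4 \cdot 3 + 1\right) = 13 \left(12 + 1\right) = 13 \cdot 13 = 169$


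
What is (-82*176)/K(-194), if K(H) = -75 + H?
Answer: 14432/269 ≈ 53.651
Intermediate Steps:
(-82*176)/K(-194) = (-82*176)/(-75 - 194) = -14432/(-269) = -14432*(-1/269) = 14432/269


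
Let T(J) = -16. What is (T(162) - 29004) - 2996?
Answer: -32016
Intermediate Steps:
(T(162) - 29004) - 2996 = (-16 - 29004) - 2996 = -29020 - 2996 = -32016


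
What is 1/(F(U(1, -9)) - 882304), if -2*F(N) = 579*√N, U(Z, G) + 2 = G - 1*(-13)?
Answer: -1764608/1556920361591 + 579*√2/1556920361591 ≈ -1.1329e-6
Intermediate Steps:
U(Z, G) = 11 + G (U(Z, G) = -2 + (G - 1*(-13)) = -2 + (G + 13) = -2 + (13 + G) = 11 + G)
F(N) = -579*√N/2
1/(F(U(1, -9)) - 882304) = 1/(-579*√(11 - 9)/2 - 882304) = 1/(-579*√2/2 - 882304) = 1/(-882304 - 579*√2/2)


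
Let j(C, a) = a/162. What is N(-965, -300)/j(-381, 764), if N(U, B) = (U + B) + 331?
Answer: -37827/191 ≈ -198.05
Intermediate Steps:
j(C, a) = a/162 (j(C, a) = a*(1/162) = a/162)
N(U, B) = 331 + B + U (N(U, B) = (B + U) + 331 = 331 + B + U)
N(-965, -300)/j(-381, 764) = (331 - 300 - 965)/(((1/162)*764)) = -934/382/81 = -934*81/382 = -37827/191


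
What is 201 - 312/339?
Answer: 22609/113 ≈ 200.08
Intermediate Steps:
201 - 312/339 = 201 - 312*1/339 = 201 - 104/113 = 22609/113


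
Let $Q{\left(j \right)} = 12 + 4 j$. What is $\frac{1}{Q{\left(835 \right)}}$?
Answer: $\frac{1}{3352} \approx 0.00029833$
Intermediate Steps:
$\frac{1}{Q{\left(835 \right)}} = \frac{1}{12 + 4 \cdot 835} = \frac{1}{12 + 3340} = \frac{1}{3352}$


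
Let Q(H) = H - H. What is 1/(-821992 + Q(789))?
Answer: -1/821992 ≈ -1.2166e-6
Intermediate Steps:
Q(H) = 0
1/(-821992 + Q(789)) = 1/(-821992 + 0) = 1/(-821992) = -1/821992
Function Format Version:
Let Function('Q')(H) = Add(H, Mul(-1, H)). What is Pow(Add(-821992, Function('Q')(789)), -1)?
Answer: Rational(-1, 821992) ≈ -1.2166e-6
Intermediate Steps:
Function('Q')(H) = 0
Pow(Add(-821992, Function('Q')(789)), -1) = Pow(Add(-821992, 0), -1) = Pow(-821992, -1) = Rational(-1, 821992)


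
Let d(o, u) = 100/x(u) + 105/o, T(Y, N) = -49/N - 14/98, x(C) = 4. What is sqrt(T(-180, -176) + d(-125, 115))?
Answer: sqrt(57619331)/1540 ≈ 4.9291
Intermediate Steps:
T(Y, N) = -1/7 - 49/N (T(Y, N) = -49/N - 14*1/98 = -49/N - 1/7 = -1/7 - 49/N)
d(o, u) = 25 + 105/o (d(o, u) = 100/4 + 105/o = 100*(1/4) + 105/o = 25 + 105/o)
sqrt(T(-180, -176) + d(-125, 115)) = sqrt((1/7)*(-343 - 1*(-176))/(-176) + (25 + 105/(-125))) = sqrt((1/7)*(-1/176)*(-343 + 176) + (25 + 105*(-1/125))) = sqrt((1/7)*(-1/176)*(-167) + (25 - 21/25)) = sqrt(167/1232 + 604/25) = sqrt(748303/30800) = sqrt(57619331)/1540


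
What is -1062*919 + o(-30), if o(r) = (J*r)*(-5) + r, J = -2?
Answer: -976308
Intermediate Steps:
o(r) = 11*r (o(r) = -2*r*(-5) + r = 10*r + r = 11*r)
-1062*919 + o(-30) = -1062*919 + 11*(-30) = -975978 - 330 = -976308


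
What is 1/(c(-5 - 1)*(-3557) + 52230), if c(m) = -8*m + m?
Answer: -1/97164 ≈ -1.0292e-5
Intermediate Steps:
c(m) = -7*m
1/(c(-5 - 1)*(-3557) + 52230) = 1/(-7*(-5 - 1)*(-3557) + 52230) = 1/(-7*(-6)*(-3557) + 52230) = 1/(42*(-3557) + 52230) = 1/(-149394 + 52230) = 1/(-97164) = -1/97164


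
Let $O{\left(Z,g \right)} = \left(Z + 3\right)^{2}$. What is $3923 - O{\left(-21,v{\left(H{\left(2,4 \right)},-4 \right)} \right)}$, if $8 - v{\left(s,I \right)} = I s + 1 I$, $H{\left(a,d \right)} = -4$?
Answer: $3599$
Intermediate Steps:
$v{\left(s,I \right)} = 8 - I - I s$ ($v{\left(s,I \right)} = 8 - \left(I s + 1 I\right) = 8 - \left(I s + I\right) = 8 - \left(I + I s\right) = 8 - I - I s$)
$O{\left(Z,g \right)} = \left(3 + Z\right)^{2}$
$3923 - O{\left(-21,v{\left(H{\left(2,4 \right)},-4 \right)} \right)} = 3923 - \left(3 - 21\right)^{2} = 3923 - \left(-18\right)^{2} = 3923 - 324 = 3599$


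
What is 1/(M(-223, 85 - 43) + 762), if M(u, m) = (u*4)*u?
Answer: 1/199678 ≈ 5.0081e-6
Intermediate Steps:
M(u, m) = 4*u² (M(u, m) = (4*u)*u = 4*u²)
1/(M(-223, 85 - 43) + 762) = 1/(4*(-223)² + 762) = 1/(4*49729 + 762) = 1/(198916 + 762) = 1/199678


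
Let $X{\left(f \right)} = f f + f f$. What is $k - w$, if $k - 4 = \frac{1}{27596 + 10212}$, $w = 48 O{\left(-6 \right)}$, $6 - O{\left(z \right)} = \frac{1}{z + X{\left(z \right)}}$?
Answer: $- \frac{117809717}{415888} \approx -283.27$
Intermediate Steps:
$X{\left(f \right)} = 2 f^{2}$ ($X{\left(f \right)} = f^{2} + f^{2} = 2 f^{2}$)
$O{\left(z \right)} = 6 - \frac{1}{z + 2 z^{2}}$
$w = \frac{3160}{11}$ ($w = 48 \frac{-1 + 6 \left(-6\right) + 12 \left(-6\right)^{2}}{\left(-6\right) \left(1 + 2 \left(-6\right)\right)} = 48 \left(- \frac{-1 - 36 + 12 \cdot 36}{6 \left(1 - 12\right)}\right) = 48 \left(- \frac{-1 - 36 + 432}{6 \left(-11\right)}\right) = 48 \left(\left(- \frac{1}{6}\right) \left(- \frac{1}{11}\right) 395\right) = 48 \cdot \frac{395}{66} = \frac{3160}{11} \approx 287.27$)
$k = \frac{151233}{37808}$ ($k = 4 + \frac{1}{27596 + 10212} = 4 + \frac{1}{37808} = \frac{151233}{37808} \approx 4.0$)
$k - w = \frac{151233}{37808} - \frac{3160}{11} = - \frac{117809717}{415888}$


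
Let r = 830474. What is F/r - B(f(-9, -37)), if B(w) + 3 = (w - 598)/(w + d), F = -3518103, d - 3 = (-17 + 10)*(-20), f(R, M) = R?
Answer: 91630616/27820879 ≈ 3.2936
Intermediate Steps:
d = 143 (d = 3 + (-17 + 10)*(-20) = 3 - 7*(-20) = 3 + 140 = 143)
B(w) = -3 + (-598 + w)/(143 + w) (B(w) = -3 + (w - 598)/(w + 143) = -3 + (-598 + w)/(143 + w))
F/r - B(f(-9, -37)) = -3518103/830474 - (-1027 - 2*(-9))/(143 - 9) = -3518103*1/830474 - (-1027 + 18)/134 = -3518103/830474 - (-1009)/134 = -3518103/830474 - 1*(-1009/134) = -3518103/830474 + 1009/134 = 91630616/27820879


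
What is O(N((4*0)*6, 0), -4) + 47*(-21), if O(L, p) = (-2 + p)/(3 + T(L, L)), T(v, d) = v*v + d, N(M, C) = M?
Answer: -989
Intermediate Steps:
T(v, d) = d + v² (T(v, d) = v² + d = d + v²)
O(L, p) = (-2 + p)/(3 + L + L²) (O(L, p) = (-2 + p)/(3 + (L + L²)) = (-2 + p)/(3 + L + L²))
O(N((4*0)*6, 0), -4) + 47*(-21) = (-2 - 4)/(3 + (4*0)*6 + ((4*0)*6)²) + 47*(-21) = -6/(3 + 0*6 + (0*6)²) - 987 = -6/(3 + 0 + 0²) - 987 = -6/(3 + 0 + 0) - 987 = -6/3 - 987 = (⅓)*(-6) - 987 = -2 - 987 = -989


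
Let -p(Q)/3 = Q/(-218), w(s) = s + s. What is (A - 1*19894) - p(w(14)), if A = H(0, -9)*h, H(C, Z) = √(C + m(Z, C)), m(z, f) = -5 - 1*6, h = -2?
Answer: -2168488/109 - 2*I*√11 ≈ -19894.0 - 6.6332*I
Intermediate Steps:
m(z, f) = -11 (m(z, f) = -5 - 6 = -11)
w(s) = 2*s
H(C, Z) = √(-11 + C) (H(C, Z) = √(C - 11) = √(-11 + C))
p(Q) = 3*Q/218 (p(Q) = -3*Q/(-218) = -3*Q*(-1)/218 = -(-3)*Q/218 = 3*Q/218)
A = -2*I*√11 (A = √(-11 + 0)*(-2) = √(-11)*(-2) = (I*√11)*(-2) = -2*I*√11 ≈ -6.6332*I)
(A - 1*19894) - p(w(14)) = (-2*I*√11 - 1*19894) - 3*2*14/218 = (-2*I*√11 - 19894) - 3*28/218 = (-19894 - 2*I*√11) - 1*42/109 = (-19894 - 2*I*√11) - 42/109 = -2168488/109 - 2*I*√11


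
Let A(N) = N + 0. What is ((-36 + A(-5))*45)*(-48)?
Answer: 88560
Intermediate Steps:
A(N) = N
((-36 + A(-5))*45)*(-48) = ((-36 - 5)*45)*(-48) = -41*45*(-48) = -1845*(-48) = 88560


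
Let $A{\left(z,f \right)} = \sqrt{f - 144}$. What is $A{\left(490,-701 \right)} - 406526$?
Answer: $-406526 + 13 i \sqrt{5} \approx -4.0653 \cdot 10^{5} + 29.069 i$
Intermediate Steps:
$A{\left(z,f \right)} = \sqrt{-144 + f}$
$A{\left(490,-701 \right)} - 406526 = \sqrt{-144 - 701} - 406526 = \sqrt{-845} - 406526 = 13 i \sqrt{5} - 406526 = -406526 + 13 i \sqrt{5}$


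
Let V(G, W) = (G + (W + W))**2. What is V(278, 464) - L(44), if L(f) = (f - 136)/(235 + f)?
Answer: 405787736/279 ≈ 1.4544e+6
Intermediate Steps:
V(G, W) = (G + 2*W)**2
L(f) = (-136 + f)/(235 + f)
V(278, 464) - L(44) = (278 + 2*464)**2 - (-136 + 44)/(235 + 44) = (278 + 928)**2 - (-92)/279 = 1206**2 - (-92)/279 = 1454436 - 1*(-92/279) = 1454436 + 92/279 = 405787736/279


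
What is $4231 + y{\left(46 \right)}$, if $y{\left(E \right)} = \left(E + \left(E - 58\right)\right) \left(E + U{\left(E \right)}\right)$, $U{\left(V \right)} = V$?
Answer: $7359$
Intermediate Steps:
$y{\left(E \right)} = 2 E \left(-58 + 2 E\right)$ ($y{\left(E \right)} = \left(E + \left(E - 58\right)\right) \left(E + E\right) = \left(E + \left(-58 + E\right)\right) 2 E = \left(-58 + 2 E\right) 2 E = 2 E \left(-58 + 2 E\right)$)
$4231 + y{\left(46 \right)} = 4231 + 4 \cdot 46 \left(-29 + 46\right) = 4231 + 4 \cdot 46 \cdot 17 = 4231 + 3128 = 7359$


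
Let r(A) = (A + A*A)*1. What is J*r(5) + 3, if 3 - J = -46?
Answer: 1473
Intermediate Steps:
r(A) = A + A² (r(A) = (A + A²)*1 = A + A²)
J = 49 (J = 3 - 1*(-46) = 3 + 46 = 49)
J*r(5) + 3 = 49*(5*(1 + 5)) + 3 = 49*(5*6) + 3 = 49*30 + 3 = 1470 + 3 = 1473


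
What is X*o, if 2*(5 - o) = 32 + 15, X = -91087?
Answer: 3370219/2 ≈ 1.6851e+6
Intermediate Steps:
o = -37/2 (o = 5 - (32 + 15)/2 = 5 - ½*47 = 5 - 47/2 = -37/2 ≈ -18.500)
X*o = -91087*(-37/2) = 3370219/2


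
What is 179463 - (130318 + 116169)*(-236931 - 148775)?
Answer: 95071694285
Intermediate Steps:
179463 - (130318 + 116169)*(-236931 - 148775) = 179463 - 246487*(-385706) = 179463 - 1*(-95071514822) = 179463 + 95071514822 = 95071694285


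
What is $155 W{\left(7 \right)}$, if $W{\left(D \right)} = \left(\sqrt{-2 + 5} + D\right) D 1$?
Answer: $7595 + 1085 \sqrt{3} \approx 9474.3$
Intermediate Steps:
$W{\left(D \right)} = D \left(D + \sqrt{3}\right)$ ($W{\left(D \right)} = \left(\sqrt{3} + D\right) D = \left(D + \sqrt{3}\right) D = D \left(D + \sqrt{3}\right)$)
$155 W{\left(7 \right)} = 155 \cdot 7 \left(7 + \sqrt{3}\right) = 155 \left(49 + 7 \sqrt{3}\right) = 7595 + 1085 \sqrt{3}$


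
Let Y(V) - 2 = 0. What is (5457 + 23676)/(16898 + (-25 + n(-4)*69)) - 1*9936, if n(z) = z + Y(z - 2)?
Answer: -166249827/16735 ≈ -9934.3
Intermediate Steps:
Y(V) = 2 (Y(V) = 2 + 0 = 2)
n(z) = 2 + z (n(z) = z + 2 = 2 + z)
(5457 + 23676)/(16898 + (-25 + n(-4)*69)) - 1*9936 = (5457 + 23676)/(16898 + (-25 + (2 - 4)*69)) - 1*9936 = 29133/(16898 + (-25 - 2*69)) - 9936 = 29133/(16898 + (-25 - 138)) - 9936 = 29133/(16898 - 163) - 9936 = 29133/16735 - 9936 = -166249827/16735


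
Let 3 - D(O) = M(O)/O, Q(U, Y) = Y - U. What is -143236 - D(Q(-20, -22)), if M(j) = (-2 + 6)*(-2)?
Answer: -143235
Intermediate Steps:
M(j) = -8 (M(j) = 4*(-2) = -8)
D(O) = 3 + 8/O (D(O) = 3 - (-8)/O = 3 + 8/O)
-143236 - D(Q(-20, -22)) = -143236 - (3 + 8/(-22 - 1*(-20))) = -143236 - (3 + 8/(-22 + 20)) = -143236 - (3 + 8/(-2)) = -143236 - (3 + 8*(-1/2)) = -143236 - (3 - 4) = -143236 - 1*(-1) = -143236 + 1 = -143235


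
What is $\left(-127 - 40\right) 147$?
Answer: $-24549$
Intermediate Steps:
$\left(-127 - 40\right) 147 = \left(-167\right) 147 = -24549$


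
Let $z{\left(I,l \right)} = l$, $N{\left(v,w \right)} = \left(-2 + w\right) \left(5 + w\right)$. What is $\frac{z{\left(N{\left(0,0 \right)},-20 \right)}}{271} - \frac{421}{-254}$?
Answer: $\frac{109011}{68834} \approx 1.5837$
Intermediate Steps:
$\frac{z{\left(N{\left(0,0 \right)},-20 \right)}}{271} - \frac{421}{-254} = - \frac{20}{271} - \frac{421}{-254} = \left(-20\right) \frac{1}{271} - - \frac{421}{254} = - \frac{20}{271} + \frac{421}{254} = \frac{109011}{68834}$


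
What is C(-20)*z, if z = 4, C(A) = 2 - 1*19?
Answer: -68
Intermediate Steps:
C(A) = -17 (C(A) = 2 - 19 = -17)
C(-20)*z = -17*4 = -68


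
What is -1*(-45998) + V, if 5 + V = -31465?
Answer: 14528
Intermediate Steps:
V = -31470 (V = -5 - 31465 = -31470)
-1*(-45998) + V = -1*(-45998) - 31470 = 45998 - 31470 = 14528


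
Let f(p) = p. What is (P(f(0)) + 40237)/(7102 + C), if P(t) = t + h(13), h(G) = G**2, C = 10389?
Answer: 40406/17491 ≈ 2.3101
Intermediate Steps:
P(t) = 169 + t (P(t) = t + 13**2 = t + 169 = 169 + t)
(P(f(0)) + 40237)/(7102 + C) = ((169 + 0) + 40237)/(7102 + 10389) = (169 + 40237)/17491 = 40406*(1/17491) = 40406/17491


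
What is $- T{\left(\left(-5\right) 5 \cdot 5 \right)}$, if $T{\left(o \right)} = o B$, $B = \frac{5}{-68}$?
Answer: $- \frac{625}{68} \approx -9.1912$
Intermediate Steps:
$B = - \frac{5}{68}$ ($B = 5 \left(- \frac{1}{68}\right) = - \frac{5}{68} \approx -0.073529$)
$T{\left(o \right)} = - \frac{5 o}{68}$ ($T{\left(o \right)} = o \left(- \frac{5}{68}\right) = - \frac{5 o}{68}$)
$- T{\left(\left(-5\right) 5 \cdot 5 \right)} = - \frac{\left(-5\right) \left(-5\right) 5 \cdot 5}{68} = - \frac{\left(-5\right) \left(\left(-25\right) 5\right)}{68} = - \frac{\left(-5\right) \left(-125\right)}{68} = \left(-1\right) \frac{625}{68} = - \frac{625}{68}$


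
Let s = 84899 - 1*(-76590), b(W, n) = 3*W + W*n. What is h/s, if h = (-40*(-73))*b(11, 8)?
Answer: 353320/161489 ≈ 2.1879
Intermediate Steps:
s = 161489 (s = 84899 + 76590 = 161489)
h = 353320 (h = (-40*(-73))*(11*(3 + 8)) = 2920*(11*11) = 2920*121 = 353320)
h/s = 353320/161489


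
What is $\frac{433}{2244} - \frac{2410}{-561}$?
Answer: $\frac{10073}{2244} \approx 4.4889$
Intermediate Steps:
$\frac{433}{2244} - \frac{2410}{-561} = 433 \cdot \frac{1}{2244} - - \frac{2410}{561} = \frac{433}{2244} + \frac{2410}{561} = \frac{10073}{2244}$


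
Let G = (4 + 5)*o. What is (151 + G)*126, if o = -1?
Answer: 17892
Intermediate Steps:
G = -9 (G = (4 + 5)*(-1) = 9*(-1) = -9)
(151 + G)*126 = (151 - 9)*126 = 142*126 = 17892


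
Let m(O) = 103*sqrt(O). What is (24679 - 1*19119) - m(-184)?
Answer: 5560 - 206*I*sqrt(46) ≈ 5560.0 - 1397.2*I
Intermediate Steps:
(24679 - 1*19119) - m(-184) = (24679 - 1*19119) - 103*sqrt(-184) = (24679 - 19119) - 103*2*I*sqrt(46) = 5560 - 206*I*sqrt(46)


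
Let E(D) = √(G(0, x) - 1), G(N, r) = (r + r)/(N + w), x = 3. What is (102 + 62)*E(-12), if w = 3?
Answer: 164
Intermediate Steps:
G(N, r) = 2*r/(3 + N) (G(N, r) = (r + r)/(N + 3) = (2*r)/(3 + N) = 2*r/(3 + N))
E(D) = 1 (E(D) = √(2*3/(3 + 0) - 1) = √(2*3/3 - 1) = √(2*3*(⅓) - 1) = √(2 - 1) = √1 = 1)
(102 + 62)*E(-12) = (102 + 62)*1 = 164*1 = 164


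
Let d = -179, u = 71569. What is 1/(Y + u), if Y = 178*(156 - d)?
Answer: 1/131199 ≈ 7.6220e-6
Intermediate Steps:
Y = 59630 (Y = 178*(156 - 1*(-179)) = 178*(156 + 179) = 178*335 = 59630)
1/(Y + u) = 1/(59630 + 71569) = 1/131199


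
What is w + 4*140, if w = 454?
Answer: 1014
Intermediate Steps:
w + 4*140 = 454 + 4*140 = 454 + 560 = 1014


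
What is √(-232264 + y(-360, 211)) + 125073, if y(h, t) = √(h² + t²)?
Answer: 125073 + √(-232264 + √174121) ≈ 1.2507e+5 + 481.5*I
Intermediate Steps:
√(-232264 + y(-360, 211)) + 125073 = √(-232264 + √((-360)² + 211²)) + 125073 = √(-232264 + √(129600 + 44521)) + 125073 = √(-232264 + √174121) + 125073 = 125073 + √(-232264 + √174121)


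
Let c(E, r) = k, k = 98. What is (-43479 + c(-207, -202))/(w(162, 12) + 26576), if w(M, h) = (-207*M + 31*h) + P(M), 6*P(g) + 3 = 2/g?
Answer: 10541583/1600519 ≈ 6.5863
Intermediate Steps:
P(g) = -½ + 1/(3*g) (P(g) = -½ + (2/g)/6 = -½ + 1/(3*g))
w(M, h) = -207*M + 31*h + (2 - 3*M)/(6*M) (w(M, h) = (-207*M + 31*h) + (2 - 3*M)/(6*M) = -207*M + 31*h + (2 - 3*M)/(6*M))
c(E, r) = 98
(-43479 + c(-207, -202))/(w(162, 12) + 26576) = (-43479 + 98)/((-½ - 207*162 + 31*12 + (⅓)/162) + 26576) = -43381/((-½ - 33534 + 372 + (⅓)*(1/162)) + 26576) = -43381/((-½ - 33534 + 372 + 1/486) + 26576) = -43381/(-8058487/243 + 26576) = -43381/(-1600519/243) = -43381*(-243/1600519) = 10541583/1600519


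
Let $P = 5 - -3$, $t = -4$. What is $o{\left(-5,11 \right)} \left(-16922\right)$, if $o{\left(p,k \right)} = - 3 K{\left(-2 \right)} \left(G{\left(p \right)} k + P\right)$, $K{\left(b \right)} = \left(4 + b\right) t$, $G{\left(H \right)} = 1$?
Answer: $-7716432$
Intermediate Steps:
$K{\left(b \right)} = -16 - 4 b$ ($K{\left(b \right)} = \left(4 + b\right) \left(-4\right) = -16 - 4 b$)
$P = 8$ ($P = 5 + 3 = 8$)
$o{\left(p,k \right)} = 192 + 24 k$ ($o{\left(p,k \right)} = - 3 \left(-16 - -8\right) \left(1 k + 8\right) = - 3 \left(-16 + 8\right) \left(k + 8\right) = \left(-3\right) \left(-8\right) \left(8 + k\right) = 24 \left(8 + k\right) = 192 + 24 k$)
$o{\left(-5,11 \right)} \left(-16922\right) = \left(192 + 24 \cdot 11\right) \left(-16922\right) = \left(192 + 264\right) \left(-16922\right) = 456 \left(-16922\right) = -7716432$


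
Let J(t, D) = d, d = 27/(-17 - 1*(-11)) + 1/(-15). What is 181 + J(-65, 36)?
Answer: 5293/30 ≈ 176.43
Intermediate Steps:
d = -137/30 (d = 27/(-17 + 11) + 1*(-1/15) = 27/(-6) - 1/15 = 27*(-1/6) - 1/15 = -9/2 - 1/15 = -137/30 ≈ -4.5667)
J(t, D) = -137/30
181 + J(-65, 36) = 181 - 137/30 = 5293/30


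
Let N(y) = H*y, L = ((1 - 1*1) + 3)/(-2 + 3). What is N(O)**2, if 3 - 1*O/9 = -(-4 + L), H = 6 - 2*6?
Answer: 11664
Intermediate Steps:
L = 3 (L = ((1 - 1) + 3)/1 = (0 + 3)*1 = 3*1 = 3)
H = -6 (H = 6 - 12 = -6)
O = 18 (O = 27 - (-9)*(-4 + 3) = 27 - (-9)*(-1) = 27 - 9*1 = 27 - 9 = 18)
N(y) = -6*y
N(O)**2 = (-6*18)**2 = (-108)**2 = 11664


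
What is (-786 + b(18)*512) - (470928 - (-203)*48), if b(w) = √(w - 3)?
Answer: -481458 + 512*√15 ≈ -4.7948e+5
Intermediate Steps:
b(w) = √(-3 + w)
(-786 + b(18)*512) - (470928 - (-203)*48) = (-786 + √(-3 + 18)*512) - (470928 - (-203)*48) = (-786 + √15*512) - (470928 - 1*(-9744)) = (-786 + 512*√15) - (470928 + 9744) = (-786 + 512*√15) - 1*480672 = (-786 + 512*√15) - 480672 = -481458 + 512*√15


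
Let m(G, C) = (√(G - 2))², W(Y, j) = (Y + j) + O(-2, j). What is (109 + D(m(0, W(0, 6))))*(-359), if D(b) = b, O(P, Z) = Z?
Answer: -38413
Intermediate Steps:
W(Y, j) = Y + 2*j (W(Y, j) = (Y + j) + j = Y + 2*j)
m(G, C) = -2 + G (m(G, C) = (√(-2 + G))² = -2 + G)
(109 + D(m(0, W(0, 6))))*(-359) = (109 + (-2 + 0))*(-359) = (109 - 2)*(-359) = 107*(-359) = -38413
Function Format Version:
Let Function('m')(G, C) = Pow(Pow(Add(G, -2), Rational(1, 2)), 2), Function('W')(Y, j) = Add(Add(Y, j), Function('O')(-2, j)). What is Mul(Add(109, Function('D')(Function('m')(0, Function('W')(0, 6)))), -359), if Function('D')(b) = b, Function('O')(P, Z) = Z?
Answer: -38413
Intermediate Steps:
Function('W')(Y, j) = Add(Y, Mul(2, j)) (Function('W')(Y, j) = Add(Add(Y, j), j) = Add(Y, Mul(2, j)))
Function('m')(G, C) = Add(-2, G) (Function('m')(G, C) = Pow(Pow(Add(-2, G), Rational(1, 2)), 2) = Add(-2, G))
Mul(Add(109, Function('D')(Function('m')(0, Function('W')(0, 6)))), -359) = Mul(Add(109, Add(-2, 0)), -359) = Mul(Add(109, -2), -359) = Mul(107, -359) = -38413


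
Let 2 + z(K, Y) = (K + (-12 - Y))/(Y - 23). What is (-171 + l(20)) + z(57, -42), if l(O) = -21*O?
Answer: -38632/65 ≈ -594.34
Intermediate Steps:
z(K, Y) = -2 + (-12 + K - Y)/(-23 + Y) (z(K, Y) = -2 + (K + (-12 - Y))/(Y - 23) = -2 + (-12 + K - Y)/(-23 + Y))
(-171 + l(20)) + z(57, -42) = (-171 - 21*20) + (34 + 57 - 3*(-42))/(-23 - 42) = (-171 - 420) + (34 + 57 + 126)/(-65) = -591 - 1/65*217 = -591 - 217/65 = -38632/65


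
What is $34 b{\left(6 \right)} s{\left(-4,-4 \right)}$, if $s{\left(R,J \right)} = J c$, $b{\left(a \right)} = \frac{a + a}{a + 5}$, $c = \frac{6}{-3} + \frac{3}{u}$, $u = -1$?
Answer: $\frac{8160}{11} \approx 741.82$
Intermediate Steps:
$c = -5$ ($c = \frac{6}{-3} + \frac{3}{-1} = 6 \left(- \frac{1}{3}\right) + 3 \left(-1\right) = -2 - 3 = -5$)
$b{\left(a \right)} = \frac{2 a}{5 + a}$
$s{\left(R,J \right)} = - 5 J$ ($s{\left(R,J \right)} = J \left(-5\right) = - 5 J$)
$34 b{\left(6 \right)} s{\left(-4,-4 \right)} = 34 \cdot 2 \cdot 6 \frac{1}{5 + 6} \left(\left(-5\right) \left(-4\right)\right) = 34 \cdot 2 \cdot 6 \cdot \frac{1}{11} \cdot 20 = 34 \cdot \frac{12}{11} \cdot 20 = \frac{408}{11} \cdot 20 = \frac{8160}{11}$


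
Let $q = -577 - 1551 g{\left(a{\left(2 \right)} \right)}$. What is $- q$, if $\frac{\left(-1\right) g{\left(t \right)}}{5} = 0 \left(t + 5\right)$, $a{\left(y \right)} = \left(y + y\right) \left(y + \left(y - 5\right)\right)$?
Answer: $577$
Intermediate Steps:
$a{\left(y \right)} = 2 y \left(-5 + 2 y\right)$ ($a{\left(y \right)} = 2 y \left(y + \left(y - 5\right)\right) = 2 y \left(y + \left(-5 + y\right)\right) = 2 y \left(-5 + 2 y\right)$)
$g{\left(t \right)} = 0$ ($g{\left(t \right)} = - 5 \cdot 0 \left(t + 5\right) = - 5 \cdot 0 \left(5 + t\right) = \left(-5\right) 0 = 0$)
$q = -577$ ($q = -577 - 0 = -577 + 0 = -577$)
$- q = \left(-1\right) \left(-577\right) = 577$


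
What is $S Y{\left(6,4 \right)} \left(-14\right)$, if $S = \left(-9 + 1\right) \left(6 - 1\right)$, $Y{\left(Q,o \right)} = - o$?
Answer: $-2240$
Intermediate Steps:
$S = -40$ ($S = \left(-8\right) 5 = -40$)
$S Y{\left(6,4 \right)} \left(-14\right) = - 40 \left(\left(-1\right) 4\right) \left(-14\right) = \left(-40\right) \left(-4\right) \left(-14\right) = 160 \left(-14\right) = -2240$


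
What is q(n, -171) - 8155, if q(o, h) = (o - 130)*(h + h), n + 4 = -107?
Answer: 74267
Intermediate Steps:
n = -111 (n = -4 - 107 = -111)
q(o, h) = 2*h*(-130 + o) (q(o, h) = (-130 + o)*(2*h) = 2*h*(-130 + o))
q(n, -171) - 8155 = 2*(-171)*(-130 - 111) - 8155 = 2*(-171)*(-241) - 8155 = 82422 - 8155 = 74267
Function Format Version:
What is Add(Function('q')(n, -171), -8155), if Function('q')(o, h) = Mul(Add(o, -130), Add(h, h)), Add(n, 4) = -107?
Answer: 74267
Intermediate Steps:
n = -111 (n = Add(-4, -107) = -111)
Function('q')(o, h) = Mul(2, h, Add(-130, o)) (Function('q')(o, h) = Mul(Add(-130, o), Mul(2, h)) = Mul(2, h, Add(-130, o)))
Add(Function('q')(n, -171), -8155) = Add(Mul(2, -171, Add(-130, -111)), -8155) = Add(Mul(2, -171, -241), -8155) = Add(82422, -8155) = 74267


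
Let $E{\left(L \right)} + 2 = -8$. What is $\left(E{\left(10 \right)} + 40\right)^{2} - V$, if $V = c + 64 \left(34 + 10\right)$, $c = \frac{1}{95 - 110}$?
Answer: $- \frac{28739}{15} \approx -1915.9$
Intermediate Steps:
$c = - \frac{1}{15}$ ($c = \frac{1}{-15} = - \frac{1}{15} \approx -0.066667$)
$E{\left(L \right)} = -10$ ($E{\left(L \right)} = -2 - 8 = -10$)
$V = \frac{42239}{15}$ ($V = - \frac{1}{15} + 64 \left(34 + 10\right) = - \frac{1}{15} + 64 \cdot 44 = - \frac{1}{15} + 2816 = \frac{42239}{15} \approx 2815.9$)
$\left(E{\left(10 \right)} + 40\right)^{2} - V = \left(-10 + 40\right)^{2} - \frac{42239}{15} = 30^{2} - \frac{42239}{15} = 900 - \frac{42239}{15} = - \frac{28739}{15}$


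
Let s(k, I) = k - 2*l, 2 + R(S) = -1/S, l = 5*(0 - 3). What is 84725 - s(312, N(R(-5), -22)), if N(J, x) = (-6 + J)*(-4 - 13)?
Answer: 84383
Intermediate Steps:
l = -15 (l = 5*(-3) = -15)
R(S) = -2 - 1/S
N(J, x) = 102 - 17*J (N(J, x) = (-6 + J)*(-17) = 102 - 17*J)
s(k, I) = 30 + k (s(k, I) = k - 2*(-15) = k + 30 = 30 + k)
84725 - s(312, N(R(-5), -22)) = 84725 - (30 + 312) = 84725 - 1*342 = 84725 - 342 = 84383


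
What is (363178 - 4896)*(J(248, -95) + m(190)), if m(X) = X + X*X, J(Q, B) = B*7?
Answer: 12763796250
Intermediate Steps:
J(Q, B) = 7*B
m(X) = X + X²
(363178 - 4896)*(J(248, -95) + m(190)) = (363178 - 4896)*(7*(-95) + 190*(1 + 190)) = 358282*(-665 + 190*191) = 358282*(-665 + 36290) = 358282*35625 = 12763796250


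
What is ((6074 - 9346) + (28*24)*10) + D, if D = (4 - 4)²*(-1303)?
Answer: 3448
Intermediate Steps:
D = 0 (D = 0²*(-1303) = 0*(-1303) = 0)
((6074 - 9346) + (28*24)*10) + D = ((6074 - 9346) + (28*24)*10) + 0 = (-3272 + 672*10) + 0 = (-3272 + 6720) + 0 = 3448 + 0 = 3448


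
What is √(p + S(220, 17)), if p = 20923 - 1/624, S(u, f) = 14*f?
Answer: √514974057/156 ≈ 145.47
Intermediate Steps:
p = 13055951/624 (p = 20923 - 1*1/624 = 20923 - 1/624 = 13055951/624 ≈ 20923.)
√(p + S(220, 17)) = √(13055951/624 + 14*17) = √(13055951/624 + 238) = √(13204463/624) = √514974057/156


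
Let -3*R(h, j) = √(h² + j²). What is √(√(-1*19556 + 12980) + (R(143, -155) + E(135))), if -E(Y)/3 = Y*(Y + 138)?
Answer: √(-995085 - 3*√44474 + 36*I*√411)/3 ≈ 0.1219 + 332.62*I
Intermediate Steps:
E(Y) = -3*Y*(138 + Y) (E(Y) = -3*Y*(Y + 138) = -3*Y*(138 + Y))
R(h, j) = -√(h² + j²)/3
√(√(-1*19556 + 12980) + (R(143, -155) + E(135))) = √(√(-1*19556 + 12980) + (-√(143² + (-155)²)/3 - 3*135*(138 + 135))) = √(√(-19556 + 12980) + (-√(20449 + 24025)/3 - 3*135*273)) = √(√(-6576) + (-√44474/3 - 110565)) = √(4*I*√411 + (-110565 - √44474/3)) = √(-110565 - √44474/3 + 4*I*√411)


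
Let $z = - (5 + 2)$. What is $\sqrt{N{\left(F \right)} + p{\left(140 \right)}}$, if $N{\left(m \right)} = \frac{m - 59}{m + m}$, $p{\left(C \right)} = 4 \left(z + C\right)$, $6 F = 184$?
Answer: $\frac{3 \sqrt{499882}}{92} \approx 23.055$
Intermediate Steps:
$F = \frac{92}{3}$ ($F = \frac{1}{6} \cdot 184 = \frac{92}{3} \approx 30.667$)
$z = -7$ ($z = \left(-1\right) 7 = -7$)
$p{\left(C \right)} = -28 + 4 C$ ($p{\left(C \right)} = 4 \left(-7 + C\right) = -28 + 4 C$)
$N{\left(m \right)} = \frac{-59 + m}{2 m}$
$\sqrt{N{\left(F \right)} + p{\left(140 \right)}} = \sqrt{\frac{-59 + \frac{92}{3}}{2 \cdot \frac{92}{3}} + \left(-28 + 4 \cdot 140\right)} = \sqrt{\frac{1}{2} \cdot \frac{3}{92} \left(- \frac{85}{3}\right) + \left(-28 + 560\right)} = \sqrt{- \frac{85}{184} + 532} = \sqrt{\frac{97803}{184}} = \frac{3 \sqrt{499882}}{92}$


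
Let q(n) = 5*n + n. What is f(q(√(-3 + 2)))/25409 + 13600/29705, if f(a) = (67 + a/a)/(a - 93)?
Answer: 200068105972/437014345755 - 136*I/73559055 ≈ 0.45781 - 1.8489e-6*I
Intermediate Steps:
q(n) = 6*n
f(a) = 68/(-93 + a) (f(a) = (67 + 1)/(-93 + a) = 68/(-93 + a))
f(q(√(-3 + 2)))/25409 + 13600/29705 = (68/(-93 + 6*√(-3 + 2)))/25409 + 13600/29705 = (68/(-93 + 6*√(-1)))*(1/25409) + 13600*(1/29705) = (68/(-93 + 6*I))*(1/25409) + 2720/5941 = (68*((-93 - 6*I)/8685))*(1/25409) + 2720/5941 = (68*(-93 - 6*I)/8685)*(1/25409) + 2720/5941 = 68*(-93 - 6*I)/220677165 + 2720/5941 = 2720/5941 + 68*(-93 - 6*I)/220677165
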